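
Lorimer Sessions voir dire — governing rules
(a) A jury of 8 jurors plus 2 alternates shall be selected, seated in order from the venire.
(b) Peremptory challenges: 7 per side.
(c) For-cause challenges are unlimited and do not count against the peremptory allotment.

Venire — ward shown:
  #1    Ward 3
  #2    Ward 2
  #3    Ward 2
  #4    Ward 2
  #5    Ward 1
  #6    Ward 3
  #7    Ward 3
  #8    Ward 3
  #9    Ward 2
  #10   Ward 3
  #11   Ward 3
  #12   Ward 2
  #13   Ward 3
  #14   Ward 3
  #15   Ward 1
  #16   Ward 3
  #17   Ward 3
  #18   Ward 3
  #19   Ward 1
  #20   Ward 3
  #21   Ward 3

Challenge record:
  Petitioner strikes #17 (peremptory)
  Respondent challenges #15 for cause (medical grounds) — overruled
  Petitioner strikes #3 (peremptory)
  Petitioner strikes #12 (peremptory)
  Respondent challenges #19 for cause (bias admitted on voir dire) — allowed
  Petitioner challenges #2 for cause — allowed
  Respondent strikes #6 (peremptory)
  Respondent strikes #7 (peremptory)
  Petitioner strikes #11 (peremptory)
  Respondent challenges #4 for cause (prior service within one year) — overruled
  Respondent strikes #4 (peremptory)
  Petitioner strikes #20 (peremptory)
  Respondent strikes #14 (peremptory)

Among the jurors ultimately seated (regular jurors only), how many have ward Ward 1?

Removed: #2, #3, #4, #6, #7, #11, #12, #14, #17, #19, #20.
Seated jurors 1–8: #1, #5, #8, #9, #10, #13, #15, #16 (alternates #18, #21 not counted).
Of those, in Ward 1: #5, #15 → 2.

2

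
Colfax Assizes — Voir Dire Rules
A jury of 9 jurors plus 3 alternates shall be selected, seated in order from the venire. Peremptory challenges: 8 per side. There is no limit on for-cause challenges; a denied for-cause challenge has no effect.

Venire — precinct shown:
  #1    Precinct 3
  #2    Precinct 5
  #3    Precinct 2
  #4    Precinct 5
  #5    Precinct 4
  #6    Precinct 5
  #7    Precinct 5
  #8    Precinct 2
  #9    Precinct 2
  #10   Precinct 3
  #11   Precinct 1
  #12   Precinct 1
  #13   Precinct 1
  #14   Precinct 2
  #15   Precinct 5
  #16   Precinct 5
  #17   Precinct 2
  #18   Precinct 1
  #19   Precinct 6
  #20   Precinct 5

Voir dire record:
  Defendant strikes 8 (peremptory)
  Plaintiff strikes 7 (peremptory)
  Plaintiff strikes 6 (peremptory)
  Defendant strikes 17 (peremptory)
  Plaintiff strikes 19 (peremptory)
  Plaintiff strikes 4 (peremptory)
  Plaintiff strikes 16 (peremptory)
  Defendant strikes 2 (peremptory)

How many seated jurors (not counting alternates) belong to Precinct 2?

Removed: #2, #4, #6, #7, #8, #16, #17, #19.
Seated jurors 1–9: #1, #3, #5, #9, #10, #11, #12, #13, #14 (alternates #15, #18, #20 not counted).
Of those, in Precinct 2: #3, #9, #14 → 3.

3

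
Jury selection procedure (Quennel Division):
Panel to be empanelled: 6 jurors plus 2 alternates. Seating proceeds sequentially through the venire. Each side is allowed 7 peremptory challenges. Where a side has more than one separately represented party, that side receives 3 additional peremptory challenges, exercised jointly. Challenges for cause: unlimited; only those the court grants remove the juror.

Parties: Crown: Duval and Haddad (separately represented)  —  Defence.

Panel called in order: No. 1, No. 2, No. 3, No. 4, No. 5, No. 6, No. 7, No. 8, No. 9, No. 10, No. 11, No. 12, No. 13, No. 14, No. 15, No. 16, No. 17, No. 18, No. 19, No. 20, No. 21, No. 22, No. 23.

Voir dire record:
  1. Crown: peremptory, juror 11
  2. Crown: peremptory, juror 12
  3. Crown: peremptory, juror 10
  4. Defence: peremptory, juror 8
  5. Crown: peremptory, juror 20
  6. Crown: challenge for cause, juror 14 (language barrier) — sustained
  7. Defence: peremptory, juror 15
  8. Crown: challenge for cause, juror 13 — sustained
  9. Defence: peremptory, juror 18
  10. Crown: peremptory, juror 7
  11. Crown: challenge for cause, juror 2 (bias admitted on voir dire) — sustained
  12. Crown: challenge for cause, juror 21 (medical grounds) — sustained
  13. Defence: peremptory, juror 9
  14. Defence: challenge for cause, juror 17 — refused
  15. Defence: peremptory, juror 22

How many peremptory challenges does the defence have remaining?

2

Defence allotment: 7.
Defence peremptories used: #8, #15, #18, #9, #22 — 5 (the for-cause on #17 doesn't count).
Remaining: 7 − 5 = 2.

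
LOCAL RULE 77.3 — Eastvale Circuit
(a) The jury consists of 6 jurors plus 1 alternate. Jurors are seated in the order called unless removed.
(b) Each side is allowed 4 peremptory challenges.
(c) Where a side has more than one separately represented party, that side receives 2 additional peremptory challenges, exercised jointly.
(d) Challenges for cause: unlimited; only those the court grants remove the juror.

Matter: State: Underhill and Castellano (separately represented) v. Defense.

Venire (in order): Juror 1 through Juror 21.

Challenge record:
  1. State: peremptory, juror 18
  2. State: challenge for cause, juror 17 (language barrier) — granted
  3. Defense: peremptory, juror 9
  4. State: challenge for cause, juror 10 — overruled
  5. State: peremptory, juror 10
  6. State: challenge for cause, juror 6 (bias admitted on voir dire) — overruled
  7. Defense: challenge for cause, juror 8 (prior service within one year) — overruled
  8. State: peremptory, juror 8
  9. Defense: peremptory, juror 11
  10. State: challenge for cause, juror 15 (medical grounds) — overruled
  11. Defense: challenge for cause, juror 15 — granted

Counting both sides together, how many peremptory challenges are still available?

5

State allotment: 4 base + 2 multi-party = 6. Defense allotment: 4.
State peremptories used: #18, #10, #8 — 3 (for-cause on #17, #10, #6, #15 don't count).
Defense peremptories used: #9, #11 — 2 (for-cause on #8, #15 don't count).
Remaining: (6 − 3) + (4 − 2) = 5.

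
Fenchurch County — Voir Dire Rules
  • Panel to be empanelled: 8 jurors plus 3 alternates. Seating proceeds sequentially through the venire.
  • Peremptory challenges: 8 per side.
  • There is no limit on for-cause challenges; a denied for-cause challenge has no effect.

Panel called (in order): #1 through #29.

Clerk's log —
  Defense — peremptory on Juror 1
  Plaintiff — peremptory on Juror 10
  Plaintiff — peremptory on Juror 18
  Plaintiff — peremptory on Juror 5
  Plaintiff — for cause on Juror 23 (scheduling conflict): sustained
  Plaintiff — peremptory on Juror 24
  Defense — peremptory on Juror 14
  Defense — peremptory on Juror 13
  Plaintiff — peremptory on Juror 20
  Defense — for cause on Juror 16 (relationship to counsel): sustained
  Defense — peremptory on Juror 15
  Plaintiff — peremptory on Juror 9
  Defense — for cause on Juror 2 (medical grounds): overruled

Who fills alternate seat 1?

Removed: #1, #5, #9, #10, #13, #14, #15, #16, #18, #20, #23, #24. (#2 stays — for-cause denied.)
Seating in order: seats 1–8 → #2, #3, #4, #6, #7, #8, #11, #12; alternates → #17, #19, #21.
So alternate 1 is #17.

17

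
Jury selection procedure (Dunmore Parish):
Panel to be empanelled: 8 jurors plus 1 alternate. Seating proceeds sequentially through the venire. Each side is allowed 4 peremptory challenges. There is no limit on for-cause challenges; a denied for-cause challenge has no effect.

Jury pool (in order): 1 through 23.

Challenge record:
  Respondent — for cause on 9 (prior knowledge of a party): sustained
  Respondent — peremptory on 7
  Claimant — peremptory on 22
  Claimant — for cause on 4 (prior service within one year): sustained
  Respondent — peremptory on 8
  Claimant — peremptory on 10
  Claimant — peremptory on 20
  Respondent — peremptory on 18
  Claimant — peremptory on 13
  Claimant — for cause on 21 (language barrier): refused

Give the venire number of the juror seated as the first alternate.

Removed: #4, #7, #8, #9, #10, #13, #18, #20, #22. (#21 stays — for-cause denied.)
Seating in order: seats 1–8 → #1, #2, #3, #5, #6, #11, #12, #14; alternates → #15.
So alternate 1 is #15.

15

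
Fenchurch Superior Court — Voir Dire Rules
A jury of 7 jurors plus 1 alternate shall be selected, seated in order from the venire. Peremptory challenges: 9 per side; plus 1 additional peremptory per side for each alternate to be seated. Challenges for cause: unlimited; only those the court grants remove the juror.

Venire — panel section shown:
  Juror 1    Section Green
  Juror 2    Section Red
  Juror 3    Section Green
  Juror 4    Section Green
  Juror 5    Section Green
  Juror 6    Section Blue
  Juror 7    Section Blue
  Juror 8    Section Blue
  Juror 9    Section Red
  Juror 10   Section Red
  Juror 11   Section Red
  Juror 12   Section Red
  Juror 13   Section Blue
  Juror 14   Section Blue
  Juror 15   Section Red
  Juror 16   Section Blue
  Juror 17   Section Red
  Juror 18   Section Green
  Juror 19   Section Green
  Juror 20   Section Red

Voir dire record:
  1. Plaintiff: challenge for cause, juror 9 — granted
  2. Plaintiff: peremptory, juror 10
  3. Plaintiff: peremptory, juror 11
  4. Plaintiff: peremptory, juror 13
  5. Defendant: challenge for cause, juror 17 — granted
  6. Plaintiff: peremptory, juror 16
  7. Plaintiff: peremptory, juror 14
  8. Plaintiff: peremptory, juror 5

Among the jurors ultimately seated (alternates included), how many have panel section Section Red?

2

Removed: #5, #9, #10, #11, #13, #14, #16, #17.
Seated (8 incl. alternates): #1, #2, #3, #4, #6, #7, #8, #12.
Of those, in Section Red: #2, #12 → 2.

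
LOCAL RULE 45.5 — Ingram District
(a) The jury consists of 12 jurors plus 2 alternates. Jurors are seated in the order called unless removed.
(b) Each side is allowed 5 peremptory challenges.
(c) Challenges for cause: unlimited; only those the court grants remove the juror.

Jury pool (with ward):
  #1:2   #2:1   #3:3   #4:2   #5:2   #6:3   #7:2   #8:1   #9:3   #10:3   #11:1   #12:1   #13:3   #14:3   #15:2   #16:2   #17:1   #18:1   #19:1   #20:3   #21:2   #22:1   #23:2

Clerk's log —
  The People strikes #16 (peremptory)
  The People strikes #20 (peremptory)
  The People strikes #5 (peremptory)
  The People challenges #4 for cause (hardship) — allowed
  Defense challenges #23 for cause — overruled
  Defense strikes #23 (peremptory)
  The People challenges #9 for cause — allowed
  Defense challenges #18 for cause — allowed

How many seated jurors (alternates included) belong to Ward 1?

Removed: #4, #5, #9, #16, #18, #20, #23.
Seated (14 incl. alternates): #1, #2, #3, #6, #7, #8, #10, #11, #12, #13, #14, #15, #17, #19.
Of those, in Ward 1: #2, #8, #11, #12, #17, #19 → 6.

6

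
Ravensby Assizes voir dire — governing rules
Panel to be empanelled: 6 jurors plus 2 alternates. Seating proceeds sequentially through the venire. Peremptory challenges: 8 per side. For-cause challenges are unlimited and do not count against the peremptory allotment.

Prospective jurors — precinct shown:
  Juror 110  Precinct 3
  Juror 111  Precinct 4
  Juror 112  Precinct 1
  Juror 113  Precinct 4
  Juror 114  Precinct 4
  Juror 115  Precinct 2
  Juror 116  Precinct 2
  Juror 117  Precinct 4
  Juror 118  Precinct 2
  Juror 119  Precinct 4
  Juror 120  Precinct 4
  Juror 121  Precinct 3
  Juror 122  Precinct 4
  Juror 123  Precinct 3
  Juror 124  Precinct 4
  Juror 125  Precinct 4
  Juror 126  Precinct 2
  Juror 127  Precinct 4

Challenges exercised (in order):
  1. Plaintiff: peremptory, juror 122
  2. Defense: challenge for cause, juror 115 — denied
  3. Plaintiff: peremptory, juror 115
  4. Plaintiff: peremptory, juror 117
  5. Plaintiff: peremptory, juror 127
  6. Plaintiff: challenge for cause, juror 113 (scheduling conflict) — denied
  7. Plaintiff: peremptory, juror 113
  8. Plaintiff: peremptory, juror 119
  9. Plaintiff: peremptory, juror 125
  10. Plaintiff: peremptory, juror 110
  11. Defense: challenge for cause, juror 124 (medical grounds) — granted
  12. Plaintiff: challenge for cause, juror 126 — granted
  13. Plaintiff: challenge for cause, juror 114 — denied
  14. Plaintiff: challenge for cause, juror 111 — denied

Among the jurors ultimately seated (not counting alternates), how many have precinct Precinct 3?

Removed: #110, #113, #115, #117, #119, #122, #124, #125, #126, #127.
Seated jurors 1–6: #111, #112, #114, #116, #118, #120 (alternates #121, #123 not counted).
None of those are in Precinct 3 → 0.

0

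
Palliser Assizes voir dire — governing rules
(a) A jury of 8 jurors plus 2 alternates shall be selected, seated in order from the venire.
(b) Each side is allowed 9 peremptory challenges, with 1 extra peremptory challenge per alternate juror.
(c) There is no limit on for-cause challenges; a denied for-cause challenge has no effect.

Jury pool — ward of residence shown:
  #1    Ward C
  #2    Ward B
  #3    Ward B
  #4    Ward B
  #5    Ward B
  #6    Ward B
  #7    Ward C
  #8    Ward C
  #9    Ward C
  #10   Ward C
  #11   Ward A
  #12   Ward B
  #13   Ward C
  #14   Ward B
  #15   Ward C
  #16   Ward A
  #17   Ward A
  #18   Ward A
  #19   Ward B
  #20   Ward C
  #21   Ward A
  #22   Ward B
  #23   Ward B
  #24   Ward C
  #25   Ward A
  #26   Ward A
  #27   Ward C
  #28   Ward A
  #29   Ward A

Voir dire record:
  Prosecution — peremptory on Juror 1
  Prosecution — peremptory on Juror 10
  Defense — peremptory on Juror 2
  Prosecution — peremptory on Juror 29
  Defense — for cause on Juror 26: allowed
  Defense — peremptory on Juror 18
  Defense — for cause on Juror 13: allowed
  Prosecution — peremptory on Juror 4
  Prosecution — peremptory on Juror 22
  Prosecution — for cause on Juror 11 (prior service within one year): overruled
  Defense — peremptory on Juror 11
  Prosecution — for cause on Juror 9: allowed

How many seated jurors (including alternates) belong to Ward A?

2

Removed: #1, #2, #4, #9, #10, #11, #13, #18, #22, #26, #29.
Seated (10 incl. alternates): #3, #5, #6, #7, #8, #12, #14, #15, #16, #17.
Of those, in Ward A: #16, #17 → 2.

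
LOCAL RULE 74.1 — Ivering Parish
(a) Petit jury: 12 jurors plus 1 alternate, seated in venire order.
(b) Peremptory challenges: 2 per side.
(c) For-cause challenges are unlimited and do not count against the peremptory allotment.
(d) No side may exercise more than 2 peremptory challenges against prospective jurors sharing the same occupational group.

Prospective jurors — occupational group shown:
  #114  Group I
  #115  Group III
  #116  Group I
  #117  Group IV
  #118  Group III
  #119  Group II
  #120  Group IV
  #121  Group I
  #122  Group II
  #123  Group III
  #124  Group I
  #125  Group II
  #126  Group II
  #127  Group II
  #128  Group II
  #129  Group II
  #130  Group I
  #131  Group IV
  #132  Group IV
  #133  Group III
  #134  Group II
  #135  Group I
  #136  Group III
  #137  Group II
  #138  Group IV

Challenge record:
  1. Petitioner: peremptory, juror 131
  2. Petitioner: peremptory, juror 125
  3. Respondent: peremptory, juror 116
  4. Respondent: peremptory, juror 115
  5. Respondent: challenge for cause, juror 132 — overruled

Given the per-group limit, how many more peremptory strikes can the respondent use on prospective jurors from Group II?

0

Respondent peremptories so far: #116, #115 — 2 of 2 used, 0 left overall.
Against Group II: none yet — per-group cap 2 leaves 2.
Binding limit: min(0, 2) = 0.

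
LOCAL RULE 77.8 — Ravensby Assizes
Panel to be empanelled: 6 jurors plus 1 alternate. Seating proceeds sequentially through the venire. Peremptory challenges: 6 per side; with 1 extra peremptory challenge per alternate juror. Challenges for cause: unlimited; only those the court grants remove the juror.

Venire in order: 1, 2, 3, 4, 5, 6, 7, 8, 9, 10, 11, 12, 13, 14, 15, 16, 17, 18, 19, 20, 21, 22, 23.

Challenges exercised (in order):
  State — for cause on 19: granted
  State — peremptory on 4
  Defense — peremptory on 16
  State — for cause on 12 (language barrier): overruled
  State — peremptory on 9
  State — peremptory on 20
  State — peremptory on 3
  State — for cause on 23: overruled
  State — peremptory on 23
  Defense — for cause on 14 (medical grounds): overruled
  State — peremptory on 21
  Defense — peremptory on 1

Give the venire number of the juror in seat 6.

Removed: #1, #3, #4, #9, #16, #19, #20, #21, #23. (#12, #14 stay — for-cause denied.)
Seating in order: seats 1–6 → #2, #5, #6, #7, #8, #10; alternates → #11.
So seat 6 is #10.

10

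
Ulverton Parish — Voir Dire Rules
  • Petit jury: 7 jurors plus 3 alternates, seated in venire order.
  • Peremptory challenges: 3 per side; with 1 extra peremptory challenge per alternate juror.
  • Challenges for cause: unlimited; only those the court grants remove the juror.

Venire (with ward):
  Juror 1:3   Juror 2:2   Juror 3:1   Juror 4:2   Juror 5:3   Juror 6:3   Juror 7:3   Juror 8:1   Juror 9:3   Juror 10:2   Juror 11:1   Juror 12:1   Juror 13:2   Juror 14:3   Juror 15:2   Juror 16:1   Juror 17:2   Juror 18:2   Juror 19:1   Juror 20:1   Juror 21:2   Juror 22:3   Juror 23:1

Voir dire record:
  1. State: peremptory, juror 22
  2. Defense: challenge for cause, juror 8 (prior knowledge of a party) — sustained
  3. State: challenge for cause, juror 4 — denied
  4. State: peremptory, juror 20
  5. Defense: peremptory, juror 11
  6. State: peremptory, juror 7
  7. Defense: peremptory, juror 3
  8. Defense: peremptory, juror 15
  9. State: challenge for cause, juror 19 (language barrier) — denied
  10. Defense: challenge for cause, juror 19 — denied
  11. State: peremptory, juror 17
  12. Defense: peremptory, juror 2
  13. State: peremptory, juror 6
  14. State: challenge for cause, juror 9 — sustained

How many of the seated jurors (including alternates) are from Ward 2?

4

Removed: #2, #3, #6, #7, #8, #9, #11, #15, #17, #20, #22.
Seated (10 incl. alternates): #1, #4, #5, #10, #12, #13, #14, #16, #18, #19.
Of those, in Ward 2: #4, #10, #13, #18 → 4.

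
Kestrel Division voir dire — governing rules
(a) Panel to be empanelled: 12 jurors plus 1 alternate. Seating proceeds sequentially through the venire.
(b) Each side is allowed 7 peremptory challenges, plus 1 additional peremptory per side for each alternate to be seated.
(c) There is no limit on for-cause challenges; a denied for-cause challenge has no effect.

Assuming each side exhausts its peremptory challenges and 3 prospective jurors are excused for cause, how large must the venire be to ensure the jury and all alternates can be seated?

32

Seats to fill: 12 + 1 alternates = 13.
Peremptories: 7 + 1×1 = 8 per side × 2 sides = 16.
For-cause removals: 3.
Minimum venire: 13 + 16 + 3 = 32.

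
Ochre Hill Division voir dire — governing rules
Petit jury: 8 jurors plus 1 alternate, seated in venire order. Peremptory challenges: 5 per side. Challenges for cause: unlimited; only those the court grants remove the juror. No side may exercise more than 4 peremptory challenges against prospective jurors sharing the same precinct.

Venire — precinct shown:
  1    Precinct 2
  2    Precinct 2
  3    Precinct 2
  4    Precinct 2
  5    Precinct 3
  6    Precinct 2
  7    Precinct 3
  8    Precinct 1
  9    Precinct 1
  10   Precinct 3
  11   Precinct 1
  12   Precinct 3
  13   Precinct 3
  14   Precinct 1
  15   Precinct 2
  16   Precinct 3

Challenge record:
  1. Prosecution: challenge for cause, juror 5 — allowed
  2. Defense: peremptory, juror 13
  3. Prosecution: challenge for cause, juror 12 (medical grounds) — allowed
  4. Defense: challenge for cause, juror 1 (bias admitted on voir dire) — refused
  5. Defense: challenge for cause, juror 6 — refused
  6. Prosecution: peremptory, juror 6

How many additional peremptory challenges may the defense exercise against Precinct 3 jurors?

3

Defense peremptories so far: #13 — 1 of 5 used, 4 left overall.
Against Precinct 3: #13 — 1 used; per-precinct cap 4 leaves 3.
Binding limit: min(4, 3) = 3.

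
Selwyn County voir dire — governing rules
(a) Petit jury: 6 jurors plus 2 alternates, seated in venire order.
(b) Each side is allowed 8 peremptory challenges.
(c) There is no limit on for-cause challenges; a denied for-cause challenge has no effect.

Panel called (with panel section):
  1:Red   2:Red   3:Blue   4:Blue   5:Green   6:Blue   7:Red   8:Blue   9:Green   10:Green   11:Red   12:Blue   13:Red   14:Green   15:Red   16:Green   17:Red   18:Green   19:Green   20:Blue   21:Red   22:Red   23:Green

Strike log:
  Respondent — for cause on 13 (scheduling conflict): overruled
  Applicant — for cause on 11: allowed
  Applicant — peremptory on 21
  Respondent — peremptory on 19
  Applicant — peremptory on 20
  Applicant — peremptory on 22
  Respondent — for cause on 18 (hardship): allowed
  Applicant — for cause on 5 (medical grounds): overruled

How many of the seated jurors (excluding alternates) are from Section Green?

Removed: #11, #18, #19, #20, #21, #22.
Seated jurors 1–6: #1, #2, #3, #4, #5, #6 (alternates #7, #8 not counted).
Of those, in Section Green: #5 → 1.

1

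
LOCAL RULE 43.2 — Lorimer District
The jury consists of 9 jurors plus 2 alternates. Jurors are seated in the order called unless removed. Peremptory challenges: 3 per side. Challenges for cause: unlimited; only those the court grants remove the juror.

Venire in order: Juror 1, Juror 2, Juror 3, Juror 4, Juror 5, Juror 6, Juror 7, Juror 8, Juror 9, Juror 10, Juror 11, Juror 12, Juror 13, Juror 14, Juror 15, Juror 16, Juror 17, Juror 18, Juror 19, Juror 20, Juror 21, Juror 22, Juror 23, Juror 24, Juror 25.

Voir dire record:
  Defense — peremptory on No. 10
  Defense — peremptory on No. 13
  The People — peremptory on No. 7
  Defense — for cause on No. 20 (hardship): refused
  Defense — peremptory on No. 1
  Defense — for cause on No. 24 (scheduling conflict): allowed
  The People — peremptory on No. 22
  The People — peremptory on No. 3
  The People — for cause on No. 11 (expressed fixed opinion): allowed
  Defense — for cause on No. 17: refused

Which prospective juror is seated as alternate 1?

16

Removed: #1, #3, #7, #10, #11, #13, #22, #24. (#17, #20 stay — for-cause denied.)
Seating in order: seats 1–9 → #2, #4, #5, #6, #8, #9, #12, #14, #15; alternates → #16, #17.
So alternate 1 is #16.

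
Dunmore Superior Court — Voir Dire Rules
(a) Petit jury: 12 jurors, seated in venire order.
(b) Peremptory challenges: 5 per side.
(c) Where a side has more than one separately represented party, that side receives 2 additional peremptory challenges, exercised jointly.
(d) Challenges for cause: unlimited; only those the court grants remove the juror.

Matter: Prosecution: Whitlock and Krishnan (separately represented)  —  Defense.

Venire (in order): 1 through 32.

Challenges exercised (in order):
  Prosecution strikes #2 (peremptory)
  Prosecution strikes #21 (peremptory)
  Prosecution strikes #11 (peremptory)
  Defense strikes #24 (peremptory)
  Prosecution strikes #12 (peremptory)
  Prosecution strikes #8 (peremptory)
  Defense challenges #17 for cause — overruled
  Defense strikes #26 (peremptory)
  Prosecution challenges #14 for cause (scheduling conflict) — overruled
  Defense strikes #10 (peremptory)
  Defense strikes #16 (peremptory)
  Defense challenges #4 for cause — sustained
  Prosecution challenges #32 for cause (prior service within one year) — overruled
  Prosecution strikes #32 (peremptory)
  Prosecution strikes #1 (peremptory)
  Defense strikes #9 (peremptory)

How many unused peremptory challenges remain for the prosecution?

Prosecution allotment: 5 base + 2 multi-party = 7.
Prosecution peremptories used: #2, #21, #11, #12, #8, #32, #1 — 7 (for-cause on #14, #32 don't count).
Remaining: 7 − 7 = 0.

0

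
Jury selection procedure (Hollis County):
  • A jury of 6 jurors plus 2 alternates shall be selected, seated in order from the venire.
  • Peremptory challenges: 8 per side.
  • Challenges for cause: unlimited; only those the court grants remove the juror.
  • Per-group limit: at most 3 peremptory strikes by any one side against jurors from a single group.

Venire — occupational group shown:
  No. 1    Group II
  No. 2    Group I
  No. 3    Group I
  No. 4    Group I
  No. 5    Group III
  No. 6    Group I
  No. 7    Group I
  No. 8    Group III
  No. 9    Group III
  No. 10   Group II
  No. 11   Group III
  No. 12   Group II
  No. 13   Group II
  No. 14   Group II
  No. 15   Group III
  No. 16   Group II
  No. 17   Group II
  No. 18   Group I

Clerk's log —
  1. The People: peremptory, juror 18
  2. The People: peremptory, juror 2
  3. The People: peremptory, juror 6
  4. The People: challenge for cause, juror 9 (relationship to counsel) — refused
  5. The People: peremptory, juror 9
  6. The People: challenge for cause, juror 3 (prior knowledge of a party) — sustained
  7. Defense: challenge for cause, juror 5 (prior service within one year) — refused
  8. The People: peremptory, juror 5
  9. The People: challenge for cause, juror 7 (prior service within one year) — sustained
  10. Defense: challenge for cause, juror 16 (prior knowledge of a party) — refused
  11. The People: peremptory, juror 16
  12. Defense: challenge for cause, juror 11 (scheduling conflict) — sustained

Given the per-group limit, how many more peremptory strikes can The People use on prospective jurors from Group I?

0

The People peremptories so far: #18, #2, #6, #9, #5, #16 — 6 of 8 used, 2 left overall.
Against Group I: #18, #2, #6 — 3 used; per-group cap 3 leaves 0.
Binding limit: min(2, 0) = 0.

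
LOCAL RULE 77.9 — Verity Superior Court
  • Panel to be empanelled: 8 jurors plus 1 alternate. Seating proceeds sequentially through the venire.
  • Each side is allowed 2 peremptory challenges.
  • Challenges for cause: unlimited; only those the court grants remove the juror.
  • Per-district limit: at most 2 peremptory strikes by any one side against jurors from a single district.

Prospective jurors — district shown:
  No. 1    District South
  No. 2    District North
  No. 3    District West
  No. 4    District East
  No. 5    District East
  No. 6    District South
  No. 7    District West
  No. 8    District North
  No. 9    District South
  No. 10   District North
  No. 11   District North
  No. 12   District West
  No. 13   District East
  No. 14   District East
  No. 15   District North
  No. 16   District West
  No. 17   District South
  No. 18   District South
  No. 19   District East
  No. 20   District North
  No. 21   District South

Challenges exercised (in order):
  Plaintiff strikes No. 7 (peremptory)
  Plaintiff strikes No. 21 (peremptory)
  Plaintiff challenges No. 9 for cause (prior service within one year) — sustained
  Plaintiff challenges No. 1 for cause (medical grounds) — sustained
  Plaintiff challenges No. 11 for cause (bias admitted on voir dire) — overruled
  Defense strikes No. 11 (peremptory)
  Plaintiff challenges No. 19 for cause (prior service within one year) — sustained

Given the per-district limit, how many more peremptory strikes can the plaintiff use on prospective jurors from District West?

0

Plaintiff peremptories so far: #7, #21 — 2 of 2 used, 0 left overall.
Against District West: #7 — 1 used; per-district cap 2 leaves 1.
Binding limit: min(0, 1) = 0.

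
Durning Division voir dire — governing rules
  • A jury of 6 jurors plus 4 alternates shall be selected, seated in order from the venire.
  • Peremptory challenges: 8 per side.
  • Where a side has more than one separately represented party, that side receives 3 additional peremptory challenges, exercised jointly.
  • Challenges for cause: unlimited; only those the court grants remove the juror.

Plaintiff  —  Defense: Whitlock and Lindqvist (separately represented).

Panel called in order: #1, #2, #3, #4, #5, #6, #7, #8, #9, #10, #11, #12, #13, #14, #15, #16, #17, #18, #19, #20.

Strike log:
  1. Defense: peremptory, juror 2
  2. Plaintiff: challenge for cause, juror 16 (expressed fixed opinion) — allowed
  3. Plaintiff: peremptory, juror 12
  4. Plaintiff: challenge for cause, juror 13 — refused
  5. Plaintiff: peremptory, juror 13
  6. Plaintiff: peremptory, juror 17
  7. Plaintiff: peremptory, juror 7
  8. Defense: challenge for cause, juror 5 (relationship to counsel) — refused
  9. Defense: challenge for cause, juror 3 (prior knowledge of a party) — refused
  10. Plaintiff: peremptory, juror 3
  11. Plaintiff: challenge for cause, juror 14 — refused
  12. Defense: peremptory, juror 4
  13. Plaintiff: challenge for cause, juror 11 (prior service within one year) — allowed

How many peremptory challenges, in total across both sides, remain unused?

Plaintiff allotment: 8. Defense allotment: 8 base + 3 multi-party = 11.
Plaintiff peremptories used: #12, #13, #17, #7, #3 — 5 (for-cause on #16, #13, #14, #11 don't count).
Defense peremptories used: #2, #4 — 2 (for-cause on #5, #3 don't count).
Remaining: (8 − 5) + (11 − 2) = 12.

12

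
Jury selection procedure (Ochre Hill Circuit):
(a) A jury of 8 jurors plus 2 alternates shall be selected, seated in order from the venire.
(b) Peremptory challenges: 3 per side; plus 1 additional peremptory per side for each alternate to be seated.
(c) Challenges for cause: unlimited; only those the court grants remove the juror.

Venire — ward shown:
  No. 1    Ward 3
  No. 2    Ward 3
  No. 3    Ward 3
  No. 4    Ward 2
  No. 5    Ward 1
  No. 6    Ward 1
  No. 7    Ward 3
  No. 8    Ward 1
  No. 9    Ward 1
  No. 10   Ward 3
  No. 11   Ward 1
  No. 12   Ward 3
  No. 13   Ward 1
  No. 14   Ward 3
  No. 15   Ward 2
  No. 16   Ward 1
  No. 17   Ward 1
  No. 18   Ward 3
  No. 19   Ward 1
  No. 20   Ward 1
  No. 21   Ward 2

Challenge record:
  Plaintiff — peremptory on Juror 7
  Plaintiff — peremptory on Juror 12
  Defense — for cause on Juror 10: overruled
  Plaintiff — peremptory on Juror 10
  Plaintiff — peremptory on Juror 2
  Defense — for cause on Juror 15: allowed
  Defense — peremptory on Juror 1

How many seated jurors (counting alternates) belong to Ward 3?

Removed: #1, #2, #7, #10, #12, #15.
Seated (10 incl. alternates): #3, #4, #5, #6, #8, #9, #11, #13, #14, #16.
Of those, in Ward 3: #3, #14 → 2.

2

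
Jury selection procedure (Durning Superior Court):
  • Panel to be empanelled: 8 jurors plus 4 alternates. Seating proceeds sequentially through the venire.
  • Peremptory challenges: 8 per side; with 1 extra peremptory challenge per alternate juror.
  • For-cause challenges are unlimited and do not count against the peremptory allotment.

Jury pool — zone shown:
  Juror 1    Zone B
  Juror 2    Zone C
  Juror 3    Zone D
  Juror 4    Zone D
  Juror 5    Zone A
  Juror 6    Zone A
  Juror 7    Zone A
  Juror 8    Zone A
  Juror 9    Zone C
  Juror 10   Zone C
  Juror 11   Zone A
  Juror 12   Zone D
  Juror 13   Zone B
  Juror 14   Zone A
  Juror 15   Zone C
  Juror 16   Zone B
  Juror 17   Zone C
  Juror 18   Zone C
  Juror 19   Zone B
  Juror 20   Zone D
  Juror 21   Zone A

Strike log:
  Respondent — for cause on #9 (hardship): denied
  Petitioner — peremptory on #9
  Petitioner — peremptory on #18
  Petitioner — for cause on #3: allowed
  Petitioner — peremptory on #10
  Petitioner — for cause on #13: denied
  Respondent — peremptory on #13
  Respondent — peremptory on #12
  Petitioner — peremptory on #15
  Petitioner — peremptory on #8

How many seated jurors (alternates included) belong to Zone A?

5

Removed: #3, #8, #9, #10, #12, #13, #15, #18.
Seated (12 incl. alternates): #1, #2, #4, #5, #6, #7, #11, #14, #16, #17, #19, #20.
Of those, in Zone A: #5, #6, #7, #11, #14 → 5.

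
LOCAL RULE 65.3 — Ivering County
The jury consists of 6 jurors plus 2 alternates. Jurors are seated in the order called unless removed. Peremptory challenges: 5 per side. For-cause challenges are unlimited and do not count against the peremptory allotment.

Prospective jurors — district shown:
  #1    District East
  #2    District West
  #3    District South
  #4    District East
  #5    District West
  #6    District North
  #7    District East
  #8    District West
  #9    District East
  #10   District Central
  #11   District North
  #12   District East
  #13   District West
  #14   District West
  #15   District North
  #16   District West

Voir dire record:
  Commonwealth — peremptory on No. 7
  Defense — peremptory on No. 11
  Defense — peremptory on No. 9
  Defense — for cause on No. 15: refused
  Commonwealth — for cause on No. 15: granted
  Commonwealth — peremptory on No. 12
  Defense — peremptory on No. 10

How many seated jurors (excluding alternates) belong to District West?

2

Removed: #7, #9, #10, #11, #12, #15.
Seated jurors 1–6: #1, #2, #3, #4, #5, #6 (alternates #8, #13 not counted).
Of those, in District West: #2, #5 → 2.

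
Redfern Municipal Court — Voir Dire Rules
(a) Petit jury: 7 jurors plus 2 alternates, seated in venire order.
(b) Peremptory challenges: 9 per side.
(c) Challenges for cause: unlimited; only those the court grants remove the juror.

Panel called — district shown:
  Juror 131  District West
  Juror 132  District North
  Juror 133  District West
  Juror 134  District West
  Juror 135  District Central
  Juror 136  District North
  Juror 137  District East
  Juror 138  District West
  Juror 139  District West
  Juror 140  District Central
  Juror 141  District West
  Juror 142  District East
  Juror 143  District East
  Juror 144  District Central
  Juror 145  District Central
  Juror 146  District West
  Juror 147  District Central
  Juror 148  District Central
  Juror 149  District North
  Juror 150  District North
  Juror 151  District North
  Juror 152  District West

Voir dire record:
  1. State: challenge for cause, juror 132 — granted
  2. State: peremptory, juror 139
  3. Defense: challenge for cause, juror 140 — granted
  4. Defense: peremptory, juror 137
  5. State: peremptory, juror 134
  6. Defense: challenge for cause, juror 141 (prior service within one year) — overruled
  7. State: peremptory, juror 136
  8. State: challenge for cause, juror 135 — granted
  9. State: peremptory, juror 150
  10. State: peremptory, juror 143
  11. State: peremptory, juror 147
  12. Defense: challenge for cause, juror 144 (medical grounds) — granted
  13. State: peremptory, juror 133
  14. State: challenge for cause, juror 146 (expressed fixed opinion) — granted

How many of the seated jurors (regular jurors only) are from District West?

Removed: #132, #133, #134, #135, #136, #137, #139, #140, #143, #144, #146, #147, #150.
Seated jurors 1–7: #131, #138, #141, #142, #145, #148, #149 (alternates #151, #152 not counted).
Of those, in District West: #131, #138, #141 → 3.

3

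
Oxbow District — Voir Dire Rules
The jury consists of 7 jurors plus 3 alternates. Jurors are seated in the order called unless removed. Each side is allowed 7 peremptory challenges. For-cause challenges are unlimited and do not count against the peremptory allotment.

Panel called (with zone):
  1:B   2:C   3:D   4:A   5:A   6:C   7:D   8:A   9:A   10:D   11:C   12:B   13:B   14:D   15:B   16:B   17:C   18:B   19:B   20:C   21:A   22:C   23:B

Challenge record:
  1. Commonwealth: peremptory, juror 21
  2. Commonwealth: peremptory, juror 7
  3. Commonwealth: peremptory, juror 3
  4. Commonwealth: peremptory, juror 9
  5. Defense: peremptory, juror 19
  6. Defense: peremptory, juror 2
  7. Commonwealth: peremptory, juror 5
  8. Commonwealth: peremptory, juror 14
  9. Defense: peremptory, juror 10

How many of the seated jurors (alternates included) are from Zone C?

3

Removed: #2, #3, #5, #7, #9, #10, #14, #19, #21.
Seated (10 incl. alternates): #1, #4, #6, #8, #11, #12, #13, #15, #16, #17.
Of those, in Zone C: #6, #11, #17 → 3.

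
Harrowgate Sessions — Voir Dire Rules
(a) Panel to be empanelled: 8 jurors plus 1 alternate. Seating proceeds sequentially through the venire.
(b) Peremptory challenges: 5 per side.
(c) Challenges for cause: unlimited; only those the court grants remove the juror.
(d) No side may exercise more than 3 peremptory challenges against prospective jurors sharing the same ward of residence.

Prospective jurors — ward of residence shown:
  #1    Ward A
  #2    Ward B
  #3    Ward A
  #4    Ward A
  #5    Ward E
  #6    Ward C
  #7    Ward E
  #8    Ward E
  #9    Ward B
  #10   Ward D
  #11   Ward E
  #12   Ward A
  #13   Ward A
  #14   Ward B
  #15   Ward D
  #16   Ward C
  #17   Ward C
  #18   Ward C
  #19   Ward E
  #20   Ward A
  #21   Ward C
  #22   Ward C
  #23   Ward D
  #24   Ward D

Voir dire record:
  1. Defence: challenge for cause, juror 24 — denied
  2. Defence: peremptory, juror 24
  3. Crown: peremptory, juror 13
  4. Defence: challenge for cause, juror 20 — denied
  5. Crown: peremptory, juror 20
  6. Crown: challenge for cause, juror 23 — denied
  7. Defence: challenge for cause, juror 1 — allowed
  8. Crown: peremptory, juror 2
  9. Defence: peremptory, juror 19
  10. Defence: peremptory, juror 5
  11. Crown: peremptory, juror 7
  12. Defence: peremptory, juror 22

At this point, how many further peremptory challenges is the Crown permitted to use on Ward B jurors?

1

Crown peremptories so far: #13, #20, #2, #7 — 4 of 5 used, 1 left overall.
Against Ward B: #2 — 1 used; per-ward cap 3 leaves 2.
Binding limit: min(1, 2) = 1.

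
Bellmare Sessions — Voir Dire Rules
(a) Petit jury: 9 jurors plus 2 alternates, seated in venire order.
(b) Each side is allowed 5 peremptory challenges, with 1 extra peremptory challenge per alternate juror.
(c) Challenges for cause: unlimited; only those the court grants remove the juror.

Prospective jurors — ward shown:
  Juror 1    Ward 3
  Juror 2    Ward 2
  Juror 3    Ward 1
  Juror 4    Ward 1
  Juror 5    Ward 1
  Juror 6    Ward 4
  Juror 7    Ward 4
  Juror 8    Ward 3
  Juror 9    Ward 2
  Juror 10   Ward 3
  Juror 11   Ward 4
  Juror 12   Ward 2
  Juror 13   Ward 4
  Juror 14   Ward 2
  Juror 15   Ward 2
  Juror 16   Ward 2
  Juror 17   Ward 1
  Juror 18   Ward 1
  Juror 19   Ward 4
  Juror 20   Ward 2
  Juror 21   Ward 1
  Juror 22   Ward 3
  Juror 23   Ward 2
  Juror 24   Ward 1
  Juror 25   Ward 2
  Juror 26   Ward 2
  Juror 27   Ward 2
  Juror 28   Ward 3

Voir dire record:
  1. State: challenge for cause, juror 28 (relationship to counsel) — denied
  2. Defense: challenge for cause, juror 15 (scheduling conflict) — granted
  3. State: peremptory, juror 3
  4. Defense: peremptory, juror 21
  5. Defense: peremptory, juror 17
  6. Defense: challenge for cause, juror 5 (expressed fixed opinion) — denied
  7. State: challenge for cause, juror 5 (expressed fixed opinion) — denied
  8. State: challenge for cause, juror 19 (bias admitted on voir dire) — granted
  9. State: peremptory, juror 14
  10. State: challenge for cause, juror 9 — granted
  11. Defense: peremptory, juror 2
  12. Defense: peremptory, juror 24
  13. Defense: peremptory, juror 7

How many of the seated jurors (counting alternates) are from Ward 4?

3

Removed: #2, #3, #7, #9, #14, #15, #17, #19, #21, #24.
Seated (11 incl. alternates): #1, #4, #5, #6, #8, #10, #11, #12, #13, #16, #18.
Of those, in Ward 4: #6, #11, #13 → 3.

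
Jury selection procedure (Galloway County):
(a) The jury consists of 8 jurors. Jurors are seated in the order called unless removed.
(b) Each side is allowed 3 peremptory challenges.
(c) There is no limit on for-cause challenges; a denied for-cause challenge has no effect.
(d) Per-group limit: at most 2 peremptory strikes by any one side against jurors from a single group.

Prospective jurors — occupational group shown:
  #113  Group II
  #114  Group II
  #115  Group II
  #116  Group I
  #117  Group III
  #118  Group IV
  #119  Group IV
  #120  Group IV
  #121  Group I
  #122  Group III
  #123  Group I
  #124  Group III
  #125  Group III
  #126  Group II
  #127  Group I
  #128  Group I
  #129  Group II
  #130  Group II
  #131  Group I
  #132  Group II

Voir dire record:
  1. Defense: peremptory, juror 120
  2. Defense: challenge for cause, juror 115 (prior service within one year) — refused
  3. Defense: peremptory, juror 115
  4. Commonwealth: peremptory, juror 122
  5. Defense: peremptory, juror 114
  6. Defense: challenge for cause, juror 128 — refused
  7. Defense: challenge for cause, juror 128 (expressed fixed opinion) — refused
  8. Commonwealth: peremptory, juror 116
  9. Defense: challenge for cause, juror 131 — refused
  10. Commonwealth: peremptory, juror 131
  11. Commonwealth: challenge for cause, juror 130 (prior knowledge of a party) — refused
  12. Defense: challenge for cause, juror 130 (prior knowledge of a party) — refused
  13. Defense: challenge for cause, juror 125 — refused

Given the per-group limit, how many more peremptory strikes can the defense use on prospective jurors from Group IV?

0

Defense peremptories so far: #120, #115, #114 — 3 of 3 used, 0 left overall.
Against Group IV: #120 — 1 used; per-group cap 2 leaves 1.
Binding limit: min(0, 1) = 0.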